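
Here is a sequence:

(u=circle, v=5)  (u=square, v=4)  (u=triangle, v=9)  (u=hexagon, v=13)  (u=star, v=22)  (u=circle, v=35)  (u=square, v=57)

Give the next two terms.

(u=triangle, v=92), (u=hexagon, v=149)

U: circle, square, triangle, hexagon, star, circle, square → triangle → hexagon (repeats circle → square → triangle → hexagon → star).
For the v, each term is the sum of the two before it: 5, 4, 9, 13, 22, 35, 57 → 92 → 149.
Putting the parts together: (u=triangle, v=92) and then (u=hexagon, v=149).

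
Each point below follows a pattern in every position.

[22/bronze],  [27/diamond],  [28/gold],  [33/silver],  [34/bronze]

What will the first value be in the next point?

First value: 22, 27, 28, 33, 34 → 39 (alternating steps +5, +1, +5, +1, …).

39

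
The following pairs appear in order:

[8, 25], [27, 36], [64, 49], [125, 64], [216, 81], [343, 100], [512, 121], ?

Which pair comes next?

First value: perfect cubes: 2³, 3³, 4³, …; 8, 27, 64, 125, 216, 343, 512 → 729.
Second value goes 25, 36, 49, 64, 81, 100, 121 → 144 (perfect squares: 5², 6², 7², …).
Combining the parts gives [729, 144].

[729, 144]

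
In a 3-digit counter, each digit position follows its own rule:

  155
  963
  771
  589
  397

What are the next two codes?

105, 913

First digit: 1, 9, 7, 5, 3 → 1 → 9 (−2 each step, mod 10).
Second digit: +1 each step, mod 10, so 5, 6, 7, 8, 9 → 0 → 1.
Third digit: 5, 3, 1, 9, 7 → 5 → 3 (−2 each step, mod 10).
So the next two codes are 105 and 913.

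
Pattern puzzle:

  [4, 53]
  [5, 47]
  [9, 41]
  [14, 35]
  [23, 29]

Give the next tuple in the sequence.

[37, 23]

First part: each term is the sum of the two before it; 4, 5, 9, 14, 23 → 37.
Second part goes 53, 47, 41, 35, 29 → 23 (−6 each step).
Putting it together: [37, 23].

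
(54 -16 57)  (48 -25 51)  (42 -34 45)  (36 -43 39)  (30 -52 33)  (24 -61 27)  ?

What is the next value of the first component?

First component — −6 each step: 54, 48, 42, 36, 30, 24 → 18.

18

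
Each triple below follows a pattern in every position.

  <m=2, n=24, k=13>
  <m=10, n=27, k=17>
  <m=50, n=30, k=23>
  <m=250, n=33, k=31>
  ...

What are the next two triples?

<m=1250, n=36, k=41>, <m=6250, n=39, k=53>

M goes 2, 10, 50, 250 → 1250 → 6250 (×5 each step).
N — +3 each step: 24, 27, 30, 33 → 36 → 39.
K: differences are 4, 6, 8, … (increasing by 2 each time); 13, 17, 23, 31 → 41 → 53.
Putting the parts together: <m=1250, n=36, k=41> and then <m=6250, n=39, k=53>.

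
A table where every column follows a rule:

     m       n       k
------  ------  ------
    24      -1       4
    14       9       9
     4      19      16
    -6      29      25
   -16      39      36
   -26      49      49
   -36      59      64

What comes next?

-46  69  81

For the column m, −10 each step: 24, 14, 4, -6, -16, -26, -36 → -46.
Column n: +10 each step; -1, 9, 19, 29, 39, 49, 59 → 69.
For the column k, perfect squares: 2², 3², 4², …: 4, 9, 16, 25, 36, 49, 64 → 81.
Putting it together: -46  69  81.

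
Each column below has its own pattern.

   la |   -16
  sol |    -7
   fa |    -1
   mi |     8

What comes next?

Note — runs backward through the solfège scale do→ti: la, sol, fa, mi → re.
Second component: alternating steps +9, +6, +9, +6, …, so -16, -7, -1, 8 → 14.
Putting it together: re  14.

re  14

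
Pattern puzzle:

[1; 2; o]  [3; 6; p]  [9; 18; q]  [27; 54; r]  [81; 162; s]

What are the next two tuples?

[243; 486; t], [729; 1458; u]

For the first slot, ×3 each step: 1, 3, 9, 27, 81 → 243 → 729.
Second slot: always 2 × the first slot; 2, 6, 18, 54, 162 → 486 → 1458.
Letter: o, p, q, r, s → t → u (letters move forward 1 place in the alphabet).
Putting the parts together: [243; 486; t] and then [729; 1458; u].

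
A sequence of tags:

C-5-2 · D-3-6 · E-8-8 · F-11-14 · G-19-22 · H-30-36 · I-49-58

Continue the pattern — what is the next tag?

Letter: letters move forward 1 place in the alphabet; C, D, E, F, G, H, I → J.
For the second component, each term is the sum of the two before it: 5, 3, 8, 11, 19, 30, 49 → 79.
Third component: each term is the sum of the two before it, so 2, 6, 8, 14, 22, 36, 58 → 94.
So the next tag is J-79-94.

J-79-94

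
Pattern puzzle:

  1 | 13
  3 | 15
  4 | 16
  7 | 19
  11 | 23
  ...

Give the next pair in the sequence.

First part: 1, 3, 4, 7, 11 → 18 (each term is the sum of the two before it).
Second part goes 13, 15, 16, 19, 23 → 30 (always 12 more than the first part).
So the next pair is 18 | 30.

18 | 30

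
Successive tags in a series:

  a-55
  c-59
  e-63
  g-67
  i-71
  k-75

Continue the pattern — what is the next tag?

m-79

Letter goes a, c, e, g, i, k → m (letters move forward 2 places in the alphabet).
Second component goes 55, 59, 63, 67, 71, 75 → 79 (+4 each step).
Combining the parts gives m-79.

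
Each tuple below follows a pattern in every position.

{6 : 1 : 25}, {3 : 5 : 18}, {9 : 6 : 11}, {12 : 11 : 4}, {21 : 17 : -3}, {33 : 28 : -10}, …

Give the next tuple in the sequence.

First component — each term is the sum of the two before it: 6, 3, 9, 12, 21, 33 → 54.
Second component: each term is the sum of the two before it; 1, 5, 6, 11, 17, 28 → 45.
Third component: 25, 18, 11, 4, -3, -10 → -17 (−7 each step).
So the next tuple is {54 : 45 : -17}.

{54 : 45 : -17}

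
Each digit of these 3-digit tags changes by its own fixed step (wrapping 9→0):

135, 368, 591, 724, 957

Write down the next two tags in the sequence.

First digit: +2 each step, mod 10; 1, 3, 5, 7, 9 → 1 → 3.
Second digit — +3 each step, mod 10: 3, 6, 9, 2, 5 → 8 → 1.
Third digit: 5, 8, 1, 4, 7 → 0 → 3 (+3 each step, mod 10).
So the next two tags are 180 and 313.

180, 313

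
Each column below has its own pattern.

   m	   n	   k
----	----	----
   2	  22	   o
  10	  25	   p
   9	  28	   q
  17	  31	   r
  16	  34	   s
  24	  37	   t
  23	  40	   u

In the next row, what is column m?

For the column m, alternating steps +8, −1, +8, −1, …: 2, 10, 9, 17, 16, 24, 23 → 31.

31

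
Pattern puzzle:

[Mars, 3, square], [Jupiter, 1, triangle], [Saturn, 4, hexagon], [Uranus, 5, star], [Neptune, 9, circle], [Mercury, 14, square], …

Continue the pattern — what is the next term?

For the planet, runs through the planets Mercury→Neptune: Mars, Jupiter, Saturn, Uranus, Neptune, Mercury → Venus.
Second component: each term is the sum of the two before it, so 3, 1, 4, 5, 9, 14 → 23.
Shape: square, triangle, hexagon, star, circle, square → triangle (repeats square → triangle → hexagon → star → circle).
Combining the parts gives [Venus, 23, triangle].

[Venus, 23, triangle]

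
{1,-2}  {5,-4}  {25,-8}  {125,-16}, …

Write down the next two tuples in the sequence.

First part: ×5 each step; 1, 5, 25, 125 → 625 → 3125.
Second part: ×2 each step, so -2, -4, -8, -16 → -32 → -64.
Putting the parts together: {625,-32} and then {3125,-64}.

{625,-32}, {3125,-64}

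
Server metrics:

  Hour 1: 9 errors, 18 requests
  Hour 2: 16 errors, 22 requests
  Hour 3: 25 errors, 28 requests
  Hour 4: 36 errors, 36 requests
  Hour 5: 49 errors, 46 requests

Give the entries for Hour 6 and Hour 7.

64 errors, 58 requests; 81 errors, 72 requests

Errors: 9, 16, 25, 36, 49 → 64 → 81 (perfect squares: 3², 4², 5², …).
Requests: 18, 22, 28, 36, 46 → 58 → 72 (differences are 4, 6, 8, … (increasing by 2 each time)).
Putting the parts together: 64 errors, 58 requests and then 81 errors, 72 requests.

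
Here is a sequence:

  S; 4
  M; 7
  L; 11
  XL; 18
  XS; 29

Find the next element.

S; 47

Size goes S, M, L, XL, XS → S (runs through clothing sizes XS→XL).
For the second entry, each term is the sum of the two before it: 4, 7, 11, 18, 29 → 47.
Combining the parts gives S; 47.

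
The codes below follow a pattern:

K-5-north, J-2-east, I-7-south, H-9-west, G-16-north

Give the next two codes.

Letter: letters move back 1 place in the alphabet, so K, J, I, H, G → F → E.
Second component: 5, 2, 7, 9, 16 → 25 → 41 (each term is the sum of the two before it).
Direction: north, east, south, west, north → east → south (repeats north → east → south → west).
Putting the parts together: F-25-east and then E-41-south.

F-25-east, E-41-south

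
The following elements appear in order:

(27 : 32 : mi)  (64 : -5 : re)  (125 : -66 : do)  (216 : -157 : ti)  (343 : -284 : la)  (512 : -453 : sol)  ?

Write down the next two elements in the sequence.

(729 : -670 : fa), (1000 : -941 : mi)

First entry goes 27, 64, 125, 216, 343, 512 → 729 → 1000 (perfect cubes: 3³, 4³, 5³, …).
Second entry — together with the first entry always sums to 59: 32, -5, -66, -157, -284, -453 → -670 → -941.
Note — runs backward through the solfège scale do→ti: mi, re, do, ti, la, sol → fa → mi.
Putting the parts together: (729 : -670 : fa) and then (1000 : -941 : mi).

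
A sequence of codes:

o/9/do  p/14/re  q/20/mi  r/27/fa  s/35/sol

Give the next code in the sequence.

For the letter, letters move forward 1 place in the alphabet: o, p, q, r, s → t.
Second component goes 9, 14, 20, 27, 35 → 44 (differences are 5, 6, 7, … (increasing by 1 each time)).
Note — runs through the solfège scale do→ti: do, re, mi, fa, sol → la.
Putting it together: t/44/la.

t/44/la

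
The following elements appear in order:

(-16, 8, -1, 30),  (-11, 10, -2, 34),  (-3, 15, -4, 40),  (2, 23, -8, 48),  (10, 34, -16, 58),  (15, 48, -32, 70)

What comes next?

(23, 65, -64, 84)

First value: -16, -11, -3, 2, 10, 15 → 23 (alternating steps +5, +8, +5, +8, …).
Second value: 8, 10, 15, 23, 34, 48 → 65 (differences are 2, 5, 8, … (increasing by 3 each time)).
Third value: ×2 each step, so -1, -2, -4, -8, -16, -32 → -64.
For the fourth value, differences are 4, 6, 8, … (increasing by 2 each time): 30, 34, 40, 48, 58, 70 → 84.
So the next element is (23, 65, -64, 84).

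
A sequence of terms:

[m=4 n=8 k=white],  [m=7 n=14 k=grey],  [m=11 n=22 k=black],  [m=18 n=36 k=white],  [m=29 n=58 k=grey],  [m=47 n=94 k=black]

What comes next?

[m=76 n=152 k=white]

M — each term is the sum of the two before it: 4, 7, 11, 18, 29, 47 → 76.
N: 8, 14, 22, 36, 58, 94 → 152 (always 2 × the m).
K — repeats white → grey → black: white, grey, black, white, grey, black → white.
Putting it together: [m=76 n=152 k=white].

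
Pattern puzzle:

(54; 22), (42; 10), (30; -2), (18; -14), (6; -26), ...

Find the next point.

(-6; -38)

First slot: −12 each step, so 54, 42, 30, 18, 6 → -6.
For the second slot, −12 each step: 22, 10, -2, -14, -26 → -38.
So the next point is (-6; -38).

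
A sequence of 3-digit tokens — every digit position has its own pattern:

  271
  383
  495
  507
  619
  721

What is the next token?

First digit: +1 each step, mod 10; 2, 3, 4, 5, 6, 7 → 8.
Second digit: 7, 8, 9, 0, 1, 2 → 3 (+1 each step, mod 10).
Third digit: +2 each step, mod 10; 1, 3, 5, 7, 9, 1 → 3.
Putting it together: 833.

833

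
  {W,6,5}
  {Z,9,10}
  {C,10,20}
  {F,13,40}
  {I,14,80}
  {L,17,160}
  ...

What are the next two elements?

{O,18,320}, {R,21,640}

Letter: letters move forward 3 places in the alphabet, wrapping Z→A, so W, Z, C, F, I, L → O → R.
Second part: alternating steps +3, +1, +3, +1, …, so 6, 9, 10, 13, 14, 17 → 18 → 21.
Third part: ×2 each step; 5, 10, 20, 40, 80, 160 → 320 → 640.
So the next two elements are {O,18,320} and {R,21,640}.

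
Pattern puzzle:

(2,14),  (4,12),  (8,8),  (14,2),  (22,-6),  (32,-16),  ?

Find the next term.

(44,-28)

First part: differences are 2, 4, 6, … (increasing by 2 each time); 2, 4, 8, 14, 22, 32 → 44.
Second part — together with the first part always sums to 16: 14, 12, 8, 2, -6, -16 → -28.
So the next term is (44,-28).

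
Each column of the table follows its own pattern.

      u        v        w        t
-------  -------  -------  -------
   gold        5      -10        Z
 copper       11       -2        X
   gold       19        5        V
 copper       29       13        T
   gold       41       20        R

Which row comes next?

copper  55  28  P

Column u: alternates gold ↔ copper; gold, copper, gold, copper, gold → copper.
For the column v, differences are 6, 8, 10, … (increasing by 2 each time): 5, 11, 19, 29, 41 → 55.
Column w — alternating steps +8, +7, +8, +7, …: -10, -2, 5, 13, 20 → 28.
Column t: Z, X, V, T, R → P (letters move back 2 places in the alphabet).
Combining the parts gives copper  55  28  P.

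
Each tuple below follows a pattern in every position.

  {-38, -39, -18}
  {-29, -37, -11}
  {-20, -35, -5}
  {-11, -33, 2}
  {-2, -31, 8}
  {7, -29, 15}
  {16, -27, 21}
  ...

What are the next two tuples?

{25, -25, 28}, {34, -23, 34}

First value — +9 each step: -38, -29, -20, -11, -2, 7, 16 → 25 → 34.
For the second value, +2 each step: -39, -37, -35, -33, -31, -29, -27 → -25 → -23.
Third value: alternating steps +7, +6, +7, +6, …, so -18, -11, -5, 2, 8, 15, 21 → 28 → 34.
Putting the parts together: {25, -25, 28} and then {34, -23, 34}.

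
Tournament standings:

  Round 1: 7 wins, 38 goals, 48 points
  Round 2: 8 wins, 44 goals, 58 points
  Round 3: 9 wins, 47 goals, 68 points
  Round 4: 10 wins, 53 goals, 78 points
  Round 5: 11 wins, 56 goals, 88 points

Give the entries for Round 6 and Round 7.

12 wins, 62 goals, 98 points; 13 wins, 65 goals, 108 points

For the wins, +1 each step: 7, 8, 9, 10, 11 → 12 → 13.
Goals: alternating steps +6, +3, +6, +3, …, so 38, 44, 47, 53, 56 → 62 → 65.
For the points, +10 each step: 48, 58, 68, 78, 88 → 98 → 108.
So the next two records are 12 wins, 62 goals, 98 points and 13 wins, 65 goals, 108 points.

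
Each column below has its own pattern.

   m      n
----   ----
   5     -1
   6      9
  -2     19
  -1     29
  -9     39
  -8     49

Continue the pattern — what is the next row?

-16  59

Column m: alternating steps +1, −8, +1, −8, …; 5, 6, -2, -1, -9, -8 → -16.
Column n goes -1, 9, 19, 29, 39, 49 → 59 (+10 each step).
Putting it together: -16  59.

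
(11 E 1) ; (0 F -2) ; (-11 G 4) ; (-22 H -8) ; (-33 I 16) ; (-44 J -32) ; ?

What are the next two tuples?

First coordinate — −11 each step: 11, 0, -11, -22, -33, -44 → -55 → -66.
Letter: E, F, G, H, I, J → K → L (letters move forward 1 place in the alphabet).
Third coordinate goes 1, -2, 4, -8, 16, -32 → 64 → -128 (×(-2) each step).
Putting the parts together: (-55 K 64) and then (-66 L -128).

(-55 K 64), (-66 L -128)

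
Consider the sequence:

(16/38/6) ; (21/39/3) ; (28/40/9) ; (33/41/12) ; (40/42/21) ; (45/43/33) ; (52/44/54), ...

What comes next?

(57/45/87)

For the first component, alternating steps +5, +7, +5, +7, …: 16, 21, 28, 33, 40, 45, 52 → 57.
Second component goes 38, 39, 40, 41, 42, 43, 44 → 45 (+1 each step).
Third component: 6, 3, 9, 12, 21, 33, 54 → 87 (each term is the sum of the two before it).
So the next term is (57/45/87).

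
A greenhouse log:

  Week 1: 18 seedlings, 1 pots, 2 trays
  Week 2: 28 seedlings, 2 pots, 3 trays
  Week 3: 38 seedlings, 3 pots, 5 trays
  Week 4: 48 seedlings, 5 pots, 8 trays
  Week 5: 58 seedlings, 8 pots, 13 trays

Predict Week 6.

68 seedlings, 13 pots, 21 trays

Seedlings goes 18, 28, 38, 48, 58 → 68 (+10 each step).
For the pots, each term is the sum of the two before it: 1, 2, 3, 5, 8 → 13.
For the trays, each term is the sum of the two before it: 2, 3, 5, 8, 13 → 21.
So the next record is 68 seedlings, 13 pots, 21 trays.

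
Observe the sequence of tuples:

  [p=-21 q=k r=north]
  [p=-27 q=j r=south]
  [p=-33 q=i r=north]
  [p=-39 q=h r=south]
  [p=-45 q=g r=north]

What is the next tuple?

[p=-51 q=f r=south]

P: −6 each step, so -21, -27, -33, -39, -45 → -51.
Q: k, j, i, h, g → f (letters move back 1 place in the alphabet).
R: alternates north ↔ south; north, south, north, south, north → south.
Combining the parts gives [p=-51 q=f r=south].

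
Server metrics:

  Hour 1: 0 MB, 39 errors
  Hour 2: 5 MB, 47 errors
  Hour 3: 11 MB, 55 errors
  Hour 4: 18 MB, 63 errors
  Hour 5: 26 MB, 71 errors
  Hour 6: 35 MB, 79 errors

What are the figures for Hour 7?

45 MB, 87 errors

MB: differences are 5, 6, 7, … (increasing by 1 each time), so 0, 5, 11, 18, 26, 35 → 45.
Errors — +8 each step: 39, 47, 55, 63, 71, 79 → 87.
Putting it together: 45 MB, 87 errors.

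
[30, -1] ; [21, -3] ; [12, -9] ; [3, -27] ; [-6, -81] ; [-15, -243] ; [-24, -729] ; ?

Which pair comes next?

[-33, -2187]

For the first slot, −9 each step: 30, 21, 12, 3, -6, -15, -24 → -33.
For the second slot, ×3 each step: -1, -3, -9, -27, -81, -243, -729 → -2187.
Combining the parts gives [-33, -2187].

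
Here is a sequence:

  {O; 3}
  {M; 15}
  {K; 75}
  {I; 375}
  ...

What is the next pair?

Letter goes O, M, K, I → G (letters move back 2 places in the alphabet).
Second component — ×5 each step: 3, 15, 75, 375 → 1875.
Combining the parts gives {G; 1875}.

{G; 1875}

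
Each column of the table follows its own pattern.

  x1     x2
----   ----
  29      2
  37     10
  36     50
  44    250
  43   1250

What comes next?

51  6250

Column x1: alternating steps +8, −1, +8, −1, …, so 29, 37, 36, 44, 43 → 51.
Column x2: ×5 each step; 2, 10, 50, 250, 1250 → 6250.
So the next row is 51  6250.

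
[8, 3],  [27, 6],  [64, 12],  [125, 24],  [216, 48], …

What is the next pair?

First slot — perfect cubes: 2³, 3³, 4³, …: 8, 27, 64, 125, 216 → 343.
Second slot goes 3, 6, 12, 24, 48 → 96 (×2 each step).
Combining the parts gives [343, 96].

[343, 96]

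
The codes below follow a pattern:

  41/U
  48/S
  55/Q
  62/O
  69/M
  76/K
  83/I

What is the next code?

First component: +7 each step; 41, 48, 55, 62, 69, 76, 83 → 90.
Letter: letters move back 2 places in the alphabet; U, S, Q, O, M, K, I → G.
Combining the parts gives 90/G.

90/G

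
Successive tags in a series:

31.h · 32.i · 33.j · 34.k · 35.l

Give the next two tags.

36.m then 37.n

First component: 31, 32, 33, 34, 35 → 36 → 37 (+1 each step).
Letter: h, i, j, k, l → m → n (letters move forward 1 place in the alphabet).
So the next two tags are 36.m and 37.n.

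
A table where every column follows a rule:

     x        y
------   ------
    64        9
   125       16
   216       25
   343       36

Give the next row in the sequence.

512  49

Column x goes 64, 125, 216, 343 → 512 (perfect cubes: 4³, 5³, 6³, …).
For the column y, perfect squares: 3², 4², 5², …: 9, 16, 25, 36 → 49.
Combining the parts gives 512  49.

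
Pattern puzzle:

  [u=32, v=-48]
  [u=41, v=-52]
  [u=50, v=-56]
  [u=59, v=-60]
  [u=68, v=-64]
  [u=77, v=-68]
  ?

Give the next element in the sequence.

[u=86, v=-72]

U: 32, 41, 50, 59, 68, 77 → 86 (+9 each step).
V: −4 each step; -48, -52, -56, -60, -64, -68 → -72.
Putting it together: [u=86, v=-72].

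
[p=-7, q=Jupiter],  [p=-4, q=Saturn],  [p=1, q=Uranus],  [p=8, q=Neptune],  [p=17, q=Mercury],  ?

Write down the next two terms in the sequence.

P: differences are 3, 5, 7, … (increasing by 2 each time); -7, -4, 1, 8, 17 → 28 → 41.
Q: runs through the planets Mercury→Neptune, so Jupiter, Saturn, Uranus, Neptune, Mercury → Venus → Earth.
Putting the parts together: [p=28, q=Venus] and then [p=41, q=Earth].

[p=28, q=Venus], [p=41, q=Earth]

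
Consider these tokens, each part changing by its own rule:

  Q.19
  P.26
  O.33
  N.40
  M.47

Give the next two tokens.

Letter goes Q, P, O, N, M → L → K (letters move back 1 place in the alphabet).
Second component goes 19, 26, 33, 40, 47 → 54 → 61 (+7 each step).
Putting the parts together: L.54 and then K.61.

L.54, K.61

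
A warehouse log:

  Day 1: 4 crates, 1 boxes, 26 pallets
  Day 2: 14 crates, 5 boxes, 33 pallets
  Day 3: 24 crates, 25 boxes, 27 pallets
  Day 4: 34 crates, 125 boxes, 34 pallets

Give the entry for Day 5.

Crates: +10 each step, so 4, 14, 24, 34 → 44.
Boxes — ×5 each step: 1, 5, 25, 125 → 625.
For the pallets, alternating steps +7, −6, +7, −6, …: 26, 33, 27, 34 → 28.
Putting it together: 44 crates, 625 boxes, 28 pallets.

44 crates, 625 boxes, 28 pallets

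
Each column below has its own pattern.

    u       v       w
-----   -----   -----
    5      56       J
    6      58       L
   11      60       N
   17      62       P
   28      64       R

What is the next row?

Column u: 5, 6, 11, 17, 28 → 45 (each term is the sum of the two before it).
For the column v, +2 each step: 56, 58, 60, 62, 64 → 66.
Column w: letters move forward 2 places in the alphabet; J, L, N, P, R → T.
Putting it together: 45  66  T.

45  66  T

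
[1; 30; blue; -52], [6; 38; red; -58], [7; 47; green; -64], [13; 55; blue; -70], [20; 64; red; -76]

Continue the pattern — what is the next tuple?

First slot: 1, 6, 7, 13, 20 → 33 (each term is the sum of the two before it).
Second slot: alternating steps +8, +9, +8, +9, …; 30, 38, 47, 55, 64 → 72.
Colour: repeats blue → red → green; blue, red, green, blue, red → green.
Fourth slot: −6 each step; -52, -58, -64, -70, -76 → -82.
So the next tuple is [33; 72; green; -82].

[33; 72; green; -82]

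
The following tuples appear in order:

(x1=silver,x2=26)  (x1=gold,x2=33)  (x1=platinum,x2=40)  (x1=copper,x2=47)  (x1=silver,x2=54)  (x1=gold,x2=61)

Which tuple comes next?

(x1=platinum,x2=68)

X1: repeats silver → gold → platinum → copper, so silver, gold, platinum, copper, silver, gold → platinum.
X2: 26, 33, 40, 47, 54, 61 → 68 (+7 each step).
Combining the parts gives (x1=platinum,x2=68).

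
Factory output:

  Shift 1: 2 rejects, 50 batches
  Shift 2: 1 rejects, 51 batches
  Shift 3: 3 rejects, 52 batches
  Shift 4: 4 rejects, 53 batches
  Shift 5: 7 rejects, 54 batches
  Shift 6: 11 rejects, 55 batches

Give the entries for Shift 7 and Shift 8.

18 rejects, 56 batches; 29 rejects, 57 batches

Rejects goes 2, 1, 3, 4, 7, 11 → 18 → 29 (each term is the sum of the two before it).
Batches: +1 each step, so 50, 51, 52, 53, 54, 55 → 56 → 57.
Putting the parts together: 18 rejects, 56 batches and then 29 rejects, 57 batches.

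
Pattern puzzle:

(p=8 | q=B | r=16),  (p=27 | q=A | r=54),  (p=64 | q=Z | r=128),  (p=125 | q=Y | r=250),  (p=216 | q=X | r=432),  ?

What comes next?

For the p, perfect cubes: 2³, 3³, 4³, …: 8, 27, 64, 125, 216 → 343.
Q: B, A, Z, Y, X → W (letters move back 1 place in the alphabet, wrapping A→Z).
For the r, always 2 × the p: 16, 54, 128, 250, 432 → 686.
Putting it together: (p=343 | q=W | r=686).

(p=343 | q=W | r=686)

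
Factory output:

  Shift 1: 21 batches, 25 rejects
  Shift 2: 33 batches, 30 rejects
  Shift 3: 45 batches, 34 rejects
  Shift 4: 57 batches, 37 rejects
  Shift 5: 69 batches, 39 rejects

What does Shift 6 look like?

Batches: +12 each step; 21, 33, 45, 57, 69 → 81.
Rejects — differences are 5, 4, 3, … (decreasing by 1 each time): 25, 30, 34, 37, 39 → 40.
Combining the parts gives 81 batches, 40 rejects.

81 batches, 40 rejects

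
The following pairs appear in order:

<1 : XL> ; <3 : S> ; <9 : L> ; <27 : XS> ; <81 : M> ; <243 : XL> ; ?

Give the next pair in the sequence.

First coordinate: ×3 each step, so 1, 3, 9, 27, 81, 243 → 729.
Size: repeats XL → S → L → XS → M; XL, S, L, XS, M, XL → S.
Combining the parts gives <729 : S>.

<729 : S>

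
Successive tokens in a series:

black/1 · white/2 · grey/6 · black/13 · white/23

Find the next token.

Shade — repeats black → white → grey: black, white, grey, black, white → grey.
Second component: differences are 1, 4, 7, … (increasing by 3 each time), so 1, 2, 6, 13, 23 → 36.
Putting it together: grey/36.

grey/36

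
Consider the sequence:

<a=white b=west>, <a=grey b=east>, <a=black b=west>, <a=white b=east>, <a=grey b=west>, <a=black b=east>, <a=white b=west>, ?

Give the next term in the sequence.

A: repeats white → grey → black, so white, grey, black, white, grey, black, white → grey.
B goes west, east, west, east, west, east, west → east (alternates west ↔ east).
Putting it together: <a=grey b=east>.

<a=grey b=east>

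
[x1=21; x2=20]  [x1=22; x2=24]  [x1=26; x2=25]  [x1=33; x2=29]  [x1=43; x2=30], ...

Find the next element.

[x1=56; x2=34]

X1: 21, 22, 26, 33, 43 → 56 (differences are 1, 4, 7, … (increasing by 3 each time)).
X2 goes 20, 24, 25, 29, 30 → 34 (alternating steps +4, +1, +4, +1, …).
Combining the parts gives [x1=56; x2=34].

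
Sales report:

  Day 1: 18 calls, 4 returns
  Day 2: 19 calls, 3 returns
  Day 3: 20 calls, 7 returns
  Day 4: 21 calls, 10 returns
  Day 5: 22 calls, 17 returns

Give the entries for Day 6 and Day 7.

23 calls, 27 returns; 24 calls, 44 returns

For the calls, +1 each step: 18, 19, 20, 21, 22 → 23 → 24.
Returns goes 4, 3, 7, 10, 17 → 27 → 44 (each term is the sum of the two before it).
So the next two rows are 23 calls, 27 returns and 24 calls, 44 returns.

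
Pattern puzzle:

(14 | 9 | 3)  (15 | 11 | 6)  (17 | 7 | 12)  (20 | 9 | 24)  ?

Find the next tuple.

(24 | 5 | 48)

First component goes 14, 15, 17, 20 → 24 (differences are 1, 2, 3, … (increasing by 1 each time)).
Second component: alternating steps +2, −4, +2, −4, …; 9, 11, 7, 9 → 5.
Third component: 3, 6, 12, 24 → 48 (×2 each step).
Putting it together: (24 | 5 | 48).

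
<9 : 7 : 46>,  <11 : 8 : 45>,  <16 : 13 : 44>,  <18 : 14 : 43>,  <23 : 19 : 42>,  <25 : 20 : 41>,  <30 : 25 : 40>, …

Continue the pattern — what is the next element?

<32 : 26 : 39>

First part — alternating steps +2, +5, +2, +5, …: 9, 11, 16, 18, 23, 25, 30 → 32.
Second part goes 7, 8, 13, 14, 19, 20, 25 → 26 (alternating steps +1, +5, +1, +5, …).
Third part — −1 each step: 46, 45, 44, 43, 42, 41, 40 → 39.
Putting it together: <32 : 26 : 39>.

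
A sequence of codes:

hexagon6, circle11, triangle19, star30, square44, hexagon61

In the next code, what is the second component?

81

For the second component, differences are 5, 8, 11, … (increasing by 3 each time): 6, 11, 19, 30, 44, 61 → 81.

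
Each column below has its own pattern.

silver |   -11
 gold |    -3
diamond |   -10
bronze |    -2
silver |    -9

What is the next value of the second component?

-1

Second component: alternating steps +8, −7, +8, −7, …; -11, -3, -10, -2, -9 → -1.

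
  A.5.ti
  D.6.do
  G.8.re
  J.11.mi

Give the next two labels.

M.15.fa, P.20.sol

Letter: A, D, G, J → M → P (letters move forward 3 places in the alphabet).
Second component — differences are 1, 2, 3, … (increasing by 1 each time): 5, 6, 8, 11 → 15 → 20.
Note — runs through the solfège scale do→ti: ti, do, re, mi → fa → sol.
So the next two labels are M.15.fa and P.20.sol.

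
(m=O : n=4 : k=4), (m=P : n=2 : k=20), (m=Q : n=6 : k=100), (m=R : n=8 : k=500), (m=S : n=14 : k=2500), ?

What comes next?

(m=T : n=22 : k=12500)

M: letters move forward 1 place in the alphabet, so O, P, Q, R, S → T.
N: each term is the sum of the two before it; 4, 2, 6, 8, 14 → 22.
K: 4, 20, 100, 500, 2500 → 12500 (×5 each step).
Putting it together: (m=T : n=22 : k=12500).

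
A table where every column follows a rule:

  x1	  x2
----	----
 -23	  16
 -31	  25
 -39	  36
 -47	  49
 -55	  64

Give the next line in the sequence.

-63  81

Column x1 goes -23, -31, -39, -47, -55 → -63 (−8 each step).
Column x2: perfect squares: 4², 5², 6², …, so 16, 25, 36, 49, 64 → 81.
So the next line is -63  81.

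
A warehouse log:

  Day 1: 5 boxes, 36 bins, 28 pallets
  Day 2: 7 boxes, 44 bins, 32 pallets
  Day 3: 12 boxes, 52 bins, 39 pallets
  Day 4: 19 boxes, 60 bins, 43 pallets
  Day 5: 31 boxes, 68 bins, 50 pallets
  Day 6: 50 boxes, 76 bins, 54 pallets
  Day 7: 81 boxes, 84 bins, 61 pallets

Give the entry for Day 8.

131 boxes, 92 bins, 65 pallets

Boxes goes 5, 7, 12, 19, 31, 50, 81 → 131 (each term is the sum of the two before it).
Bins: 36, 44, 52, 60, 68, 76, 84 → 92 (+8 each step).
Pallets: alternating steps +4, +7, +4, +7, …, so 28, 32, 39, 43, 50, 54, 61 → 65.
Putting it together: 131 boxes, 92 bins, 65 pallets.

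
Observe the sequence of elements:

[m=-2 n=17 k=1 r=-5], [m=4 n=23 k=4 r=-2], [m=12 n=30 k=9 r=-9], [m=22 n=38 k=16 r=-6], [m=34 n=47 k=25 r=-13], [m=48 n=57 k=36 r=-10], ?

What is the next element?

[m=64 n=68 k=49 r=-17]

M: -2, 4, 12, 22, 34, 48 → 64 (differences are 6, 8, 10, … (increasing by 2 each time)).
N: 17, 23, 30, 38, 47, 57 → 68 (differences are 6, 7, 8, … (increasing by 1 each time)).
K — perfect squares: 1², 2², 3², …: 1, 4, 9, 16, 25, 36 → 49.
For the r, alternating steps +3, −7, +3, −7, …: -5, -2, -9, -6, -13, -10 → -17.
Combining the parts gives [m=64 n=68 k=49 r=-17].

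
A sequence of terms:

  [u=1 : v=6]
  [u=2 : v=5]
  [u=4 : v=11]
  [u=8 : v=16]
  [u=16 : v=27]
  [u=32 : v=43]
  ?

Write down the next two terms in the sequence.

U goes 1, 2, 4, 8, 16, 32 → 64 → 128 (×2 each step).
V goes 6, 5, 11, 16, 27, 43 → 70 → 113 (each term is the sum of the two before it).
So the next two terms are [u=64 : v=70] and [u=128 : v=113].

[u=64 : v=70], [u=128 : v=113]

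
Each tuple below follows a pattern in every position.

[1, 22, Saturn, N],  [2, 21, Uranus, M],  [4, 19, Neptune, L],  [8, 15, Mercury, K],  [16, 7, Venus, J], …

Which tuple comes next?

First slot: 1, 2, 4, 8, 16 → 32 (×2 each step).
Second slot — together with the first slot always sums to 23: 22, 21, 19, 15, 7 → -9.
Planet: runs through the planets Mercury→Neptune; Saturn, Uranus, Neptune, Mercury, Venus → Earth.
Letter — letters move back 1 place in the alphabet: N, M, L, K, J → I.
Putting it together: [32, -9, Earth, I].

[32, -9, Earth, I]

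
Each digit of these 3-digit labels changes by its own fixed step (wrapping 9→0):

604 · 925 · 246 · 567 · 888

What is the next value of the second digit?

Second digit: 0, 2, 4, 6, 8 → 0 (+2 each step, mod 10).

0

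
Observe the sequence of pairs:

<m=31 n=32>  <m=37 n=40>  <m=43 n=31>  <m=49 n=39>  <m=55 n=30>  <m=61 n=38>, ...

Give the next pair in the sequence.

M: 31, 37, 43, 49, 55, 61 → 67 (+6 each step).
N goes 32, 40, 31, 39, 30, 38 → 29 (alternating steps +8, −9, +8, −9, …).
So the next pair is <m=67 n=29>.

<m=67 n=29>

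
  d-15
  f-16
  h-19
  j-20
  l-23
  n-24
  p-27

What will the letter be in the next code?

r

Letter goes d, f, h, j, l, n, p → r (letters move forward 2 places in the alphabet).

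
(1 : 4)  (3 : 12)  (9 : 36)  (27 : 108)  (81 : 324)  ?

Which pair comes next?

For the first slot, ×3 each step: 1, 3, 9, 27, 81 → 243.
Second slot goes 4, 12, 36, 108, 324 → 972 (×3 each step).
Putting it together: (243 : 972).

(243 : 972)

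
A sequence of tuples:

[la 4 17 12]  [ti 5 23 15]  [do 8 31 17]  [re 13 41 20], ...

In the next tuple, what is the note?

Note goes la, ti, do, re → mi (runs through the solfège scale do→ti).
Second component: 4, 5, 8, 13 → 20 (differences are 1, 3, 5, … (increasing by 2 each time)).
Third component: 17, 23, 31, 41 → 53 (differences are 6, 8, 10, … (increasing by 2 each time)).
Fourth component: alternating steps +3, +2, +3, +2, …, so 12, 15, 17, 20 → 22.

mi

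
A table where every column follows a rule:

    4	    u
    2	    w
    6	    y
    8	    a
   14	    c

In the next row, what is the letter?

Letter goes u, w, y, a, c → e (letters move forward 2 places in the alphabet, wrapping Z→A).

e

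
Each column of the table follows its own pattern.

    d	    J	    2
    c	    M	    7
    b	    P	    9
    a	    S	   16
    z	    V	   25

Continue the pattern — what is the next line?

First letter: letters move back 1 place in the alphabet, wrapping A→Z; d, c, b, a, z → y.
Second letter — letters move forward 3 places in the alphabet: J, M, P, S, V → Y.
For the third component, each term is the sum of the two before it: 2, 7, 9, 16, 25 → 41.
Putting it together: y  Y  41.

y  Y  41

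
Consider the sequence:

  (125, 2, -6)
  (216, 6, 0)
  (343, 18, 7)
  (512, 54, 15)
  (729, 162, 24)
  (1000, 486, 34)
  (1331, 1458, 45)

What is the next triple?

(1728, 4374, 57)

First component: perfect cubes: 5³, 6³, 7³, …; 125, 216, 343, 512, 729, 1000, 1331 → 1728.
Second component: ×3 each step, so 2, 6, 18, 54, 162, 486, 1458 → 4374.
For the third component, differences are 6, 7, 8, … (increasing by 1 each time): -6, 0, 7, 15, 24, 34, 45 → 57.
Putting it together: (1728, 4374, 57).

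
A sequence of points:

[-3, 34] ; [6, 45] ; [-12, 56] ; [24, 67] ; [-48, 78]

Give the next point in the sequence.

First value goes -3, 6, -12, 24, -48 → 96 (×(-2) each step).
Second value: 34, 45, 56, 67, 78 → 89 (+11 each step).
So the next point is [96, 89].

[96, 89]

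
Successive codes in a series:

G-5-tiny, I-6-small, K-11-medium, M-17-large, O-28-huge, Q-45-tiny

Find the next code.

Letter: letters move forward 2 places in the alphabet; G, I, K, M, O, Q → S.
For the second component, each term is the sum of the two before it: 5, 6, 11, 17, 28, 45 → 73.
Size: repeats tiny → small → medium → large → huge; tiny, small, medium, large, huge, tiny → small.
Putting it together: S-73-small.

S-73-small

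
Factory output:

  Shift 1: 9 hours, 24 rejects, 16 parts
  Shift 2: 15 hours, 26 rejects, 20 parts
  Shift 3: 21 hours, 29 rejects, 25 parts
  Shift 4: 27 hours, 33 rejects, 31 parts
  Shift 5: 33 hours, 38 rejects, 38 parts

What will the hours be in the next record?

Hours: +6 each step; 9, 15, 21, 27, 33 → 39.
Rejects: 24, 26, 29, 33, 38 → 44 (differences are 2, 3, 4, … (increasing by 1 each time)).
For the parts, differences are 4, 5, 6, … (increasing by 1 each time): 16, 20, 25, 31, 38 → 46.

39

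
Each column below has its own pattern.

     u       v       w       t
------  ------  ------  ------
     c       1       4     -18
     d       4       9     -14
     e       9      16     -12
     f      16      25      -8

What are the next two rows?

Column u — letters move forward 1 place in the alphabet: c, d, e, f → g → h.
Column v — perfect squares: 1², 2², 3², …: 1, 4, 9, 16 → 25 → 36.
Column w: perfect squares: 2², 3², 4², …; 4, 9, 16, 25 → 36 → 49.
Column t goes -18, -14, -12, -8 → -6 → -2 (alternating steps +4, +2, +4, +2, …).
Putting the parts together: g  25  36  -6 and then h  36  49  -2.

g  25  36  -6; h  36  49  -2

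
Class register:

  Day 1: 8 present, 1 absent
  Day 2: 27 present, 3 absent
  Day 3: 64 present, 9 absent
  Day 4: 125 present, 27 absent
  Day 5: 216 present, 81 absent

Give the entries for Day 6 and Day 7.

Present goes 8, 27, 64, 125, 216 → 343 → 512 (perfect cubes: 2³, 3³, 4³, …).
For the absent, ×3 each step: 1, 3, 9, 27, 81 → 243 → 729.
So the next two rows are 343 present, 243 absent and 512 present, 729 absent.

343 present, 243 absent; 512 present, 729 absent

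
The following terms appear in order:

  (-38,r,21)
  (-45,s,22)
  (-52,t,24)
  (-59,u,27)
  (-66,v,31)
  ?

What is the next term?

(-73,w,36)

First coordinate: −7 each step, so -38, -45, -52, -59, -66 → -73.
Letter — letters move forward 1 place in the alphabet: r, s, t, u, v → w.
Third coordinate — differences are 1, 2, 3, … (increasing by 1 each time): 21, 22, 24, 27, 31 → 36.
So the next term is (-73,w,36).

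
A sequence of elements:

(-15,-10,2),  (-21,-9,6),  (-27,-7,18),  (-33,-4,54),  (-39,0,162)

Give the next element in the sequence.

First slot goes -15, -21, -27, -33, -39 → -45 (−6 each step).
Second slot: -10, -9, -7, -4, 0 → 5 (differences are 1, 2, 3, … (increasing by 1 each time)).
Third slot: ×3 each step; 2, 6, 18, 54, 162 → 486.
Combining the parts gives (-45,5,486).

(-45,5,486)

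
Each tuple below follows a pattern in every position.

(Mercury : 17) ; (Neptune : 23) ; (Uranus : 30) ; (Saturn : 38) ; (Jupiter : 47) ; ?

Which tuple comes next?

(Mars : 57)

Planet: runs backward through the planets Mercury→Neptune, so Mercury, Neptune, Uranus, Saturn, Jupiter → Mars.
For the second slot, differences are 6, 7, 8, … (increasing by 1 each time): 17, 23, 30, 38, 47 → 57.
Putting it together: (Mars : 57).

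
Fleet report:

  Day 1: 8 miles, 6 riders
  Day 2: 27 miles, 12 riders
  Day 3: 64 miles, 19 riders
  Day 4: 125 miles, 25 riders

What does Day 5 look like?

For the miles, perfect cubes: 2³, 3³, 4³, …: 8, 27, 64, 125 → 216.
Riders: alternating steps +6, +7, +6, +7, …; 6, 12, 19, 25 → 32.
Putting it together: 216 miles, 32 riders.

216 miles, 32 riders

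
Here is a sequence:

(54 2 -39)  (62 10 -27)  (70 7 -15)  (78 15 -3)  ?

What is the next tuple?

(86 12 9)

First slot goes 54, 62, 70, 78 → 86 (+8 each step).
For the second slot, alternating steps +8, −3, +8, −3, …: 2, 10, 7, 15 → 12.
For the third slot, +12 each step: -39, -27, -15, -3 → 9.
Putting it together: (86 12 9).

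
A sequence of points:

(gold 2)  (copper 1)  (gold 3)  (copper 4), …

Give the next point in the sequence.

Metal: alternates gold ↔ copper; gold, copper, gold, copper → gold.
Second value: 2, 1, 3, 4 → 7 (each term is the sum of the two before it).
Combining the parts gives (gold 7).

(gold 7)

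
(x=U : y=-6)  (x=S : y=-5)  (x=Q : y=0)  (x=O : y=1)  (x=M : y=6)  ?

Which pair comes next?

(x=K : y=7)

For the x, letters move back 2 places in the alphabet: U, S, Q, O, M → K.
Y — alternating steps +1, +5, +1, +5, …: -6, -5, 0, 1, 6 → 7.
Putting it together: (x=K : y=7).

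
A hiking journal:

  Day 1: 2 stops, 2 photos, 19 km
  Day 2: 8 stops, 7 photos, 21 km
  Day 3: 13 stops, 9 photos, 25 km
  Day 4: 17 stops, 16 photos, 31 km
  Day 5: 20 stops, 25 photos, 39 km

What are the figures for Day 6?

Stops: differences are 6, 5, 4, … (decreasing by 1 each time); 2, 8, 13, 17, 20 → 22.
Photos: each term is the sum of the two before it; 2, 7, 9, 16, 25 → 41.
Km: differences are 2, 4, 6, … (increasing by 2 each time), so 19, 21, 25, 31, 39 → 49.
So the next line is 22 stops, 41 photos, 49 km.

22 stops, 41 photos, 49 km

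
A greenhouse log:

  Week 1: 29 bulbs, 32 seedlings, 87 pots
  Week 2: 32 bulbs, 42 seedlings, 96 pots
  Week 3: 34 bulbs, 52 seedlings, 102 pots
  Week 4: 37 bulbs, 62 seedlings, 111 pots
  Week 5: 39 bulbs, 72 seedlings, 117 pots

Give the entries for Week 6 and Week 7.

Bulbs: alternating steps +3, +2, +3, +2, …, so 29, 32, 34, 37, 39 → 42 → 44.
Seedlings: +10 each step; 32, 42, 52, 62, 72 → 82 → 92.
Pots: 87, 96, 102, 111, 117 → 126 → 132 (always 3 × the bulbs).
So the next two lines are 42 bulbs, 82 seedlings, 126 pots and 44 bulbs, 92 seedlings, 132 pots.

42 bulbs, 82 seedlings, 126 pots; 44 bulbs, 92 seedlings, 132 pots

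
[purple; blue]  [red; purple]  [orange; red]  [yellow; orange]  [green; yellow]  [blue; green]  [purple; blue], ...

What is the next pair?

First colour: repeats purple → red → orange → yellow → green → blue; purple, red, orange, yellow, green, blue, purple → red.
Second colour: repeats blue → purple → red → orange → yellow → green, so blue, purple, red, orange, yellow, green, blue → purple.
Putting it together: [red; purple].

[red; purple]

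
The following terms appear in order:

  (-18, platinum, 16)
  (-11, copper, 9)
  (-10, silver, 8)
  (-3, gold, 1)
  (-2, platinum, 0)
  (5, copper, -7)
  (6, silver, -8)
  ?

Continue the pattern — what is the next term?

First value goes -18, -11, -10, -3, -2, 5, 6 → 13 (alternating steps +7, +1, +7, +1, …).
Metal: repeats platinum → copper → silver → gold; platinum, copper, silver, gold, platinum, copper, silver → gold.
Third value: together with the first value always sums to -2; 16, 9, 8, 1, 0, -7, -8 → -15.
So the next term is (13, gold, -15).

(13, gold, -15)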